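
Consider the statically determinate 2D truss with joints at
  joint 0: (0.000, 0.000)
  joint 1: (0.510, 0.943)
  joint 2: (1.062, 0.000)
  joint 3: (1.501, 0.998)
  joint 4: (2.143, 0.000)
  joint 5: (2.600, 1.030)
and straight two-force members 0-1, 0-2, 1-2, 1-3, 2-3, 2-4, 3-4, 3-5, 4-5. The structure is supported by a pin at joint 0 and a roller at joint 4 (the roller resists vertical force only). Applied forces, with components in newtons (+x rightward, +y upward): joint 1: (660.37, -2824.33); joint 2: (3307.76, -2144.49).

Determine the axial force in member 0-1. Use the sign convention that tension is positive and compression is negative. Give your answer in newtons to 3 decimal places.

N=6 nodes, M=9 members, R=3 reactions → 2N=12, M+R=12
member 0 (0-1): L=1.0721, (cx,cy)=(0.4757,0.8796)
member 1 (0-2): L=1.0620, (cx,cy)=(1.0000,0.0000)
member 2 (1-2): L=1.0927, (cx,cy)=(0.5052,-0.8630)
member 3 (1-3): L=0.9925, (cx,cy)=(0.9985,0.0554)
member 4 (2-3): L=1.0903, (cx,cy)=(0.4026,0.9154)
member 5 (2-4): L=1.0810, (cx,cy)=(1.0000,0.0000)
member 6 (3-4): L=1.1867, (cx,cy)=(0.5410,-0.8410)
member 7 (3-5): L=1.0995, (cx,cy)=(0.9996,0.0291)
member 8 (4-5): L=1.1268, (cx,cy)=(0.4056,0.9141)
solve A·x = −loads:
  F[0-1] = -3346.2312 N (compression)
  F[0-2] = +5559.9727 N (tension)
  F[1-2] = -6.7092 N (compression)
  F[1-3] = -2252.2841 N (compression)
  F[2-3] = +2349.1200 N (tension)
  F[2-4] = +1302.9587 N (tension)
  F[3-4] = -2408.3680 N (compression)
  F[3-5] = -0.0000 N (compression)
  F[4-5] = -0.0000 N (compression)
  Rx@0 = -3968.1300 N
  Ry@0 = +2943.3484 N
  Ry@4 = +2025.4716 N

-3346.231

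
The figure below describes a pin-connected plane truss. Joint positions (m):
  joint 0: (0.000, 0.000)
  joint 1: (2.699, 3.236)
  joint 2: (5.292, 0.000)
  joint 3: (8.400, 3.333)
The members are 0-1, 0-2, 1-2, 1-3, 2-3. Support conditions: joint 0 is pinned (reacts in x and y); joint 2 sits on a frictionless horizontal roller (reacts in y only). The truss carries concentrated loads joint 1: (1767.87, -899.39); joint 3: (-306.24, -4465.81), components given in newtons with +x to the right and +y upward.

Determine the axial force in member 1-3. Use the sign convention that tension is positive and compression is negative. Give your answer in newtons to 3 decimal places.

N=4 nodes, M=5 members, R=3 reactions → 2N=8, M+R=8
member 0 (0-1): L=4.2138, (cx,cy)=(0.6405,0.7679)
member 1 (0-2): L=5.2920, (cx,cy)=(1.0000,0.0000)
member 2 (1-2): L=4.1467, (cx,cy)=(0.6253,-0.7804)
member 3 (1-3): L=5.7018, (cx,cy)=(0.9999,0.0170)
member 4 (2-3): L=4.5573, (cx,cy)=(0.6820,0.7314)
solve A·x = −loads:
  F[0-1] = +3997.9839 N (tension)
  F[0-2] = -1099.1232 N (compression)
  F[1-2] = -5001.3618 N (compression)
  F[1-3] = +3920.8644 N (tension)
  F[2-3] = -6197.3608 N (compression)
  Rx@0 = -1461.6300 N
  Ry@0 = -3070.2473 N
  Ry@2 = +8435.4473 N

3920.864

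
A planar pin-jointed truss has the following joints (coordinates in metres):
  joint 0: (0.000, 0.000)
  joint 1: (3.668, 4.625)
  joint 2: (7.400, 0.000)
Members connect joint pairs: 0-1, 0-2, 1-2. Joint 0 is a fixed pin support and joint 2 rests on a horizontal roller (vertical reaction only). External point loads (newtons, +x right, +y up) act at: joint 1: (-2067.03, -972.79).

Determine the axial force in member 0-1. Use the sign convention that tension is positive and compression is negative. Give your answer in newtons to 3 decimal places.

N=3 nodes, M=3 members, R=3 reactions → 2N=6, M+R=6
member 0 (0-1): L=5.9030, (cx,cy)=(0.6214,0.7835)
member 1 (0-2): L=7.4000, (cx,cy)=(1.0000,0.0000)
member 2 (1-2): L=5.9429, (cx,cy)=(0.6280,-0.7782)
solve A·x = −loads:
  F[0-1] = -2275.0240 N (compression)
  F[0-2] = -653.3666 N (compression)
  F[1-2] = +1040.4378 N (tension)
  Rx@0 = +2067.0300 N
  Ry@0 = +1782.4954 N
  Ry@2 = -809.7054 N

-2275.024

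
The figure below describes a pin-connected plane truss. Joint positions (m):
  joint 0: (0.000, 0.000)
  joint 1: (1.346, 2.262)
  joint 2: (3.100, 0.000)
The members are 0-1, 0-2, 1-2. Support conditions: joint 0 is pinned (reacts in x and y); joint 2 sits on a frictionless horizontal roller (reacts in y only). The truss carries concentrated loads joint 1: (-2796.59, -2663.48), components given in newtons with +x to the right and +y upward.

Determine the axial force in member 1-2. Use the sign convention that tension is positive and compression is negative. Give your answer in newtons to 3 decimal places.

1118.808

N=3 nodes, M=3 members, R=3 reactions → 2N=6, M+R=6
member 0 (0-1): L=2.6322, (cx,cy)=(0.5114,0.8594)
member 1 (0-2): L=3.1000, (cx,cy)=(1.0000,0.0000)
member 2 (1-2): L=2.8624, (cx,cy)=(0.6128,-0.7903)
solve A·x = −loads:
  F[0-1] = -4128.1936 N (compression)
  F[0-2] = -685.5819 N (compression)
  F[1-2] = +1118.8078 N (tension)
  Rx@0 = +2796.5900 N
  Ry@0 = +3547.6227 N
  Ry@2 = -884.1427 N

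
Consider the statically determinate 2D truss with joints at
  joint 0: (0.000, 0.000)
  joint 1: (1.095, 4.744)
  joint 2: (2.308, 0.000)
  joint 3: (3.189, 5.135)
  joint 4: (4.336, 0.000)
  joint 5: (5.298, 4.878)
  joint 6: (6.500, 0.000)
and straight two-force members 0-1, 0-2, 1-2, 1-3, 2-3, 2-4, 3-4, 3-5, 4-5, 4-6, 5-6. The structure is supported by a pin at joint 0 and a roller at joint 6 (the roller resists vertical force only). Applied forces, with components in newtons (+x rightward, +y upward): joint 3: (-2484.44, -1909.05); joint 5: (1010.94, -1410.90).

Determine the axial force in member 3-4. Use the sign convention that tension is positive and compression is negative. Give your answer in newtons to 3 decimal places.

N=7 nodes, M=11 members, R=3 reactions → 2N=14, M+R=14
member 0 (0-1): L=4.8687, (cx,cy)=(0.2249,0.9744)
member 1 (0-2): L=2.3080, (cx,cy)=(1.0000,0.0000)
member 2 (1-2): L=4.8966, (cx,cy)=(0.2477,-0.9688)
member 3 (1-3): L=2.1302, (cx,cy)=(0.9830,0.1836)
member 4 (2-3): L=5.2100, (cx,cy)=(0.1691,0.9856)
member 5 (2-4): L=2.0280, (cx,cy)=(1.0000,0.0000)
member 6 (3-4): L=5.2615, (cx,cy)=(0.2180,-0.9759)
member 7 (3-5): L=2.1246, (cx,cy)=(0.9927,-0.1210)
member 8 (4-5): L=4.9720, (cx,cy)=(0.1935,0.9811)
member 9 (4-6): L=2.1640, (cx,cy)=(1.0000,0.0000)
member 10 (5-6): L=5.0239, (cx,cy)=(0.2393,-0.9710)
solve A·x = −loads:
  F[0-1] = -2501.4703 N (compression)
  F[0-2] = -910.9080 N (compression)
  F[1-2] = +2297.6708 N (tension)
  F[1-3] = -1151.3362 N (compression)
  F[2-3] = -2258.5800 N (compression)
  F[2-4] = +40.1942 N (tension)
  F[3-4] = +431.9017 N (tension)
  F[3-5] = +883.0771 N (tension)
  F[4-5] = -429.6329 N (compression)
  F[4-6] = +217.4751 N (tension)
  F[5-6] = -908.9648 N (compression)
  Rx@0 = +1473.5000 N
  Ry@0 = +2437.3847 N
  Ry@6 = +882.5653 N

431.902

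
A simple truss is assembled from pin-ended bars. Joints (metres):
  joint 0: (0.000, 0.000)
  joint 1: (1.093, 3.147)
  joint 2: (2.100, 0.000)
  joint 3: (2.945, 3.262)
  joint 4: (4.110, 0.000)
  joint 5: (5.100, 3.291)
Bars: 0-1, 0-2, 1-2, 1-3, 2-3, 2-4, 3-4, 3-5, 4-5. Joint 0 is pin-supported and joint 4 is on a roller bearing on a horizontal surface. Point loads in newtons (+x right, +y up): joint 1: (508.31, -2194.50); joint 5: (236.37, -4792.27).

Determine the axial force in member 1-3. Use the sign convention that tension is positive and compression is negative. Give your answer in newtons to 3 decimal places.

N=6 nodes, M=9 members, R=3 reactions → 2N=12, M+R=12
member 0 (0-1): L=3.3314, (cx,cy)=(0.3281,0.9446)
member 1 (0-2): L=2.1000, (cx,cy)=(1.0000,0.0000)
member 2 (1-2): L=3.3042, (cx,cy)=(0.3048,-0.9524)
member 3 (1-3): L=1.8556, (cx,cy)=(0.9981,0.0620)
member 4 (2-3): L=3.3697, (cx,cy)=(0.2508,0.9680)
member 5 (2-4): L=2.0100, (cx,cy)=(1.0000,0.0000)
member 6 (3-4): L=3.4638, (cx,cy)=(0.3363,-0.9417)
member 7 (3-5): L=2.1552, (cx,cy)=(0.9999,0.0135)
member 8 (4-5): L=3.4367, (cx,cy)=(0.2881,0.9576)
solve A·x = −loads:
  F[0-1] = +129.0628 N (tension)
  F[0-2] = +702.3358 N (tension)
  F[1-2] = -2414.5241 N (compression)
  F[1-3] = +270.4159 N (tension)
  F[2-3] = +2375.5645 N (tension)
  F[2-4] = -629.2379 N (compression)
  F[3-4] = -2435.6421 N (compression)
  F[3-5] = +1684.9556 N (tension)
  F[4-5] = -5028.0841 N (compression)
  Rx@0 = -744.6800 N
  Ry@0 = -121.9187 N
  Ry@4 = +7108.6887 N

270.416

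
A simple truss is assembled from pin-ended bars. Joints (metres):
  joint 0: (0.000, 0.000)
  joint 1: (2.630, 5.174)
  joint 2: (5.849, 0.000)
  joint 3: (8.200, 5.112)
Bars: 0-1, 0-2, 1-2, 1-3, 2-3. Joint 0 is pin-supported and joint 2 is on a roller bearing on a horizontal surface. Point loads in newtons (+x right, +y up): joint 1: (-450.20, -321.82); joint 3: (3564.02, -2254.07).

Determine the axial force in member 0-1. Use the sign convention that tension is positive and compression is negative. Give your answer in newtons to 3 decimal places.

N=4 nodes, M=5 members, R=3 reactions → 2N=8, M+R=8
member 0 (0-1): L=5.8041, (cx,cy)=(0.4531,0.8914)
member 1 (0-2): L=5.8490, (cx,cy)=(1.0000,0.0000)
member 2 (1-2): L=6.0936, (cx,cy)=(0.5283,-0.8491)
member 3 (1-3): L=5.5703, (cx,cy)=(0.9999,-0.0111)
member 4 (2-3): L=5.6267, (cx,cy)=(0.4178,0.9085)
solve A·x = −loads:
  F[0-1] = +3865.1892 N (tension)
  F[0-2] = +1362.3843 N (tension)
  F[1-2] = -4497.0436 N (compression)
  F[1-3] = +4577.5149 N (tension)
  F[2-3] = -2424.9407 N (compression)
  Rx@0 = -3113.8200 N
  Ry@0 = -3445.6002 N
  Ry@2 = +6021.4902 N

3865.189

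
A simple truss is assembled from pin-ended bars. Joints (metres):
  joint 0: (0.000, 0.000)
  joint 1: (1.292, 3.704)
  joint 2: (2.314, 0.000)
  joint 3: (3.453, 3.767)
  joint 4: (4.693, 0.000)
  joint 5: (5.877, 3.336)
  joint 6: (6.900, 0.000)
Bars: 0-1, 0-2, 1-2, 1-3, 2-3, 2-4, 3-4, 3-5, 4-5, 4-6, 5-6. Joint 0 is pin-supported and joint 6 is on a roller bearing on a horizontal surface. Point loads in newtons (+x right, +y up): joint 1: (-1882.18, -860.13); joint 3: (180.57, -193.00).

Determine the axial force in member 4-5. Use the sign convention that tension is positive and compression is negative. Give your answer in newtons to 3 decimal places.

N=7 nodes, M=11 members, R=3 reactions → 2N=14, M+R=14
member 0 (0-1): L=3.9229, (cx,cy)=(0.3294,0.9442)
member 1 (0-2): L=2.3140, (cx,cy)=(1.0000,0.0000)
member 2 (1-2): L=3.8424, (cx,cy)=(0.2660,-0.9640)
member 3 (1-3): L=2.1619, (cx,cy)=(0.9996,0.0291)
member 4 (2-3): L=3.9354, (cx,cy)=(0.2894,0.9572)
member 5 (2-4): L=2.3790, (cx,cy)=(1.0000,0.0000)
member 6 (3-4): L=3.9658, (cx,cy)=(0.3127,-0.9499)
member 7 (3-5): L=2.4620, (cx,cy)=(0.9846,-0.1751)
member 8 (4-5): L=3.5399, (cx,cy)=(0.3345,0.9424)
member 9 (4-6): L=2.2070, (cx,cy)=(1.0000,0.0000)
member 10 (5-6): L=3.4893, (cx,cy)=(0.2932,-0.9561)
solve A·x = −loads:
  F[0-1] = -1808.1672 N (compression)
  F[0-2] = -1106.0883 N (compression)
  F[1-2] = +910.3996 N (tension)
  F[1-3] = +1044.9548 N (tension)
  F[2-3] = -916.8455 N (compression)
  F[2-4] = -598.5858 N (compression)
  F[3-4] = +612.4829 N (tension)
  F[3-5] = +413.4655 N (tension)
  F[4-5] = -617.3293 N (compression)
  F[4-6] = -200.5997 N (compression)
  F[5-6] = +684.2216 N (tension)
  Rx@0 = +1701.6100 N
  Ry@0 = +1707.2852 N
  Ry@6 = -654.1552 N

-617.329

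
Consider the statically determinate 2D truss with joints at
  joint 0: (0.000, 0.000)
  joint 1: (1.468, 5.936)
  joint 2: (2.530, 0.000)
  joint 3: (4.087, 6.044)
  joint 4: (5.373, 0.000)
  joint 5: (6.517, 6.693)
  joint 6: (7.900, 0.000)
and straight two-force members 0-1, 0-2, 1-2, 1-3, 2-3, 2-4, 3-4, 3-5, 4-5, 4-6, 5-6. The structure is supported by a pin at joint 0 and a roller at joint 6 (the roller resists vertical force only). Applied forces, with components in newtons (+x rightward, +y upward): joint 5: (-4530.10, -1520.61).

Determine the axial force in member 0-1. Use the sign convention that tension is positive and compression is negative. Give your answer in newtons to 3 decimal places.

N=7 nodes, M=11 members, R=3 reactions → 2N=14, M+R=14
member 0 (0-1): L=6.1148, (cx,cy)=(0.2401,0.9708)
member 1 (0-2): L=2.5300, (cx,cy)=(1.0000,0.0000)
member 2 (1-2): L=6.0303, (cx,cy)=(0.1761,-0.9844)
member 3 (1-3): L=2.6212, (cx,cy)=(0.9992,0.0412)
member 4 (2-3): L=6.2413, (cx,cy)=(0.2495,0.9684)
member 5 (2-4): L=2.8430, (cx,cy)=(1.0000,0.0000)
member 6 (3-4): L=6.1793, (cx,cy)=(0.2081,-0.9781)
member 7 (3-5): L=2.5152, (cx,cy)=(0.9661,0.2580)
member 8 (4-5): L=6.7901, (cx,cy)=(0.1685,0.9857)
member 9 (4-6): L=2.5270, (cx,cy)=(1.0000,0.0000)
member 10 (5-6): L=6.8344, (cx,cy)=(0.2024,-0.9793)
solve A·x = −loads:
  F[0-1] = -4227.8148 N (compression)
  F[0-2] = -3515.1193 N (compression)
  F[1-2] = +4096.5960 N (tension)
  F[1-3] = -1737.9163 N (compression)
  F[2-3] = -4164.2248 N (compression)
  F[2-4] = -1754.8265 N (compression)
  F[3-4] = +3253.3606 N (tension)
  F[3-5] = -3573.3526 N (compression)
  F[4-5] = -3228.2755 N (compression)
  F[4-6] = -533.8513 N (compression)
  F[5-6] = +2638.1419 N (tension)
  Rx@0 = +4530.1000 N
  Ry@0 = +4104.1725 N
  Ry@6 = -2583.5625 N

-4227.815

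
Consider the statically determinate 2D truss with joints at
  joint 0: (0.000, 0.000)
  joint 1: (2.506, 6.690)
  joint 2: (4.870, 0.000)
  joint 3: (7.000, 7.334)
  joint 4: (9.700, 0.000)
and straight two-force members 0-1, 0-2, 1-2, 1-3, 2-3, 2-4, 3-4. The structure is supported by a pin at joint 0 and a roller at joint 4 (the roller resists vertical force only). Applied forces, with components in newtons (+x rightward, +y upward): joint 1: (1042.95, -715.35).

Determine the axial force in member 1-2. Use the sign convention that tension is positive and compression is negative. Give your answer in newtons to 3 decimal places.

N=5 nodes, M=7 members, R=3 reactions → 2N=10, M+R=10
member 0 (0-1): L=7.1440, (cx,cy)=(0.3508,0.9365)
member 1 (0-2): L=4.8700, (cx,cy)=(1.0000,0.0000)
member 2 (1-2): L=7.0954, (cx,cy)=(0.3332,-0.9429)
member 3 (1-3): L=4.5399, (cx,cy)=(0.9899,0.1419)
member 4 (2-3): L=7.6370, (cx,cy)=(0.2789,0.9603)
member 5 (2-4): L=4.8300, (cx,cy)=(1.0000,0.0000)
member 6 (3-4): L=7.8152, (cx,cy)=(0.3455,-0.9384)
solve A·x = −loads:
  F[0-1] = +201.5835 N (tension)
  F[0-2] = +972.2374 N (tension)
  F[1-2] = -1053.3386 N (compression)
  F[1-3] = -627.6392 N (compression)
  F[2-3] = +1034.1943 N (tension)
  F[2-4] = +332.8518 N (tension)
  F[3-4] = -963.4472 N (compression)
  Rx@0 = -1042.9500 N
  Ry@0 = -188.7740 N
  Ry@4 = +904.1240 N

-1053.339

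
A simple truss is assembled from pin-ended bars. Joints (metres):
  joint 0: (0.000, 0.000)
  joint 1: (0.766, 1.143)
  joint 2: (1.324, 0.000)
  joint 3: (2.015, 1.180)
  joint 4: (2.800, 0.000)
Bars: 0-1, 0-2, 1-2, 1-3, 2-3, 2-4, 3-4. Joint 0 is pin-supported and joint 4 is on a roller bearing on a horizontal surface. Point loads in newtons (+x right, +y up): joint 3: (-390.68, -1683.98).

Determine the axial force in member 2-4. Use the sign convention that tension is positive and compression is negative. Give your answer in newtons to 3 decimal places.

696.668

N=5 nodes, M=7 members, R=3 reactions → 2N=10, M+R=10
member 0 (0-1): L=1.3759, (cx,cy)=(0.5567,0.8307)
member 1 (0-2): L=1.3240, (cx,cy)=(1.0000,0.0000)
member 2 (1-2): L=1.2719, (cx,cy)=(0.4387,-0.8986)
member 3 (1-3): L=1.2495, (cx,cy)=(0.9996,0.0296)
member 4 (2-3): L=1.3674, (cx,cy)=(0.5053,0.8629)
member 5 (2-4): L=1.4760, (cx,cy)=(1.0000,0.0000)
member 6 (3-4): L=1.4173, (cx,cy)=(0.5539,-0.8326)
solve A·x = −loads:
  F[0-1] = -766.5280 N (compression)
  F[0-2] = +36.0547 N (tension)
  F[1-2] = +684.6190 N (tension)
  F[1-3] = -727.3977 N (compression)
  F[2-3] = -712.9449 N (compression)
  F[2-4] = +696.6679 N (tension)
  F[3-4] = -1257.7825 N (compression)
  Rx@0 = +390.6800 N
  Ry@0 = +636.7595 N
  Ry@4 = +1047.2205 N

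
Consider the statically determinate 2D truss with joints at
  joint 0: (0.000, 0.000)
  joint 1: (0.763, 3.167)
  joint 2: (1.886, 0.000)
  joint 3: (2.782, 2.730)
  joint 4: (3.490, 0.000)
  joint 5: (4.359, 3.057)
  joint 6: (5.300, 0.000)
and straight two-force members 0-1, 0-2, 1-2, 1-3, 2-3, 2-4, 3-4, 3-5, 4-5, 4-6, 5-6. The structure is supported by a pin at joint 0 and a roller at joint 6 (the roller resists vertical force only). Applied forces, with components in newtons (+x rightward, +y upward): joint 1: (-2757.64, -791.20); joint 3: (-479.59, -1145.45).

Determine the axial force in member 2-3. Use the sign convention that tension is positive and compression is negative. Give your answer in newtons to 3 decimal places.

N=7 nodes, M=11 members, R=3 reactions → 2N=14, M+R=14
member 0 (0-1): L=3.2576, (cx,cy)=(0.2342,0.9722)
member 1 (0-2): L=1.8860, (cx,cy)=(1.0000,0.0000)
member 2 (1-2): L=3.3602, (cx,cy)=(0.3342,-0.9425)
member 3 (1-3): L=2.0658, (cx,cy)=(0.9774,-0.2115)
member 4 (2-3): L=2.8733, (cx,cy)=(0.3118,0.9501)
member 5 (2-4): L=1.6040, (cx,cy)=(1.0000,0.0000)
member 6 (3-4): L=2.8203, (cx,cy)=(0.2510,-0.9680)
member 7 (3-5): L=1.6105, (cx,cy)=(0.9792,0.2030)
member 8 (4-5): L=3.1781, (cx,cy)=(0.2734,0.9619)
member 9 (4-6): L=1.8100, (cx,cy)=(1.0000,0.0000)
member 10 (5-6): L=3.1986, (cx,cy)=(0.2942,-0.9557)
solve A·x = −loads:
  F[0-1] = -3205.5140 N (compression)
  F[0-2] = -2486.4332 N (compression)
  F[1-2] = +2172.9006 N (tension)
  F[1-3] = +1310.3030 N (tension)
  F[2-3] = -2155.4408 N (compression)
  F[2-4] = -1088.0877 N (compression)
  F[3-4] = +1377.7213 N (tension)
  F[3-5] = +758.0187 N (tension)
  F[4-5] = -1386.4392 N (compression)
  F[4-6] = -363.1324 N (compression)
  F[5-6] = +1234.3226 N (tension)
  Rx@0 = +3237.2300 N
  Ry@0 = +3116.3479 N
  Ry@6 = -1179.6979 N

-2155.441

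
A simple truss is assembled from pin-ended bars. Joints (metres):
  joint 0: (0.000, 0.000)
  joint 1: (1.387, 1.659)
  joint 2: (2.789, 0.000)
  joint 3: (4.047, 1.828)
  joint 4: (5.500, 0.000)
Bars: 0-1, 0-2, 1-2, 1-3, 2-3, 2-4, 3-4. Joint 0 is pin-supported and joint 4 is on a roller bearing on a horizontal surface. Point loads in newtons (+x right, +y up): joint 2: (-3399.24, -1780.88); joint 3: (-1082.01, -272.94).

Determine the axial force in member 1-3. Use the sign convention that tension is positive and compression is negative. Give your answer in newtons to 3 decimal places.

N=5 nodes, M=7 members, R=3 reactions → 2N=10, M+R=10
member 0 (0-1): L=2.1624, (cx,cy)=(0.6414,0.7672)
member 1 (0-2): L=2.7890, (cx,cy)=(1.0000,0.0000)
member 2 (1-2): L=2.1721, (cx,cy)=(0.6455,-0.7638)
member 3 (1-3): L=2.6654, (cx,cy)=(0.9980,0.0634)
member 4 (2-3): L=2.2190, (cx,cy)=(0.5669,0.8238)
member 5 (2-4): L=2.7110, (cx,cy)=(1.0000,0.0000)
member 6 (3-4): L=2.3351, (cx,cy)=(0.6222,-0.7828)
solve A·x = −loads:
  F[0-1] = -1706.9133 N (compression)
  F[0-2] = -3386.4158 N (compression)
  F[1-2] = +1540.7361 N (tension)
  F[1-3] = -2093.5418 N (compression)
  F[2-3] = +733.3092 N (tension)
  F[2-4] = +591.5979 N (tension)
  F[3-4] = -950.7592 N (compression)
  Rx@0 = +4481.2500 N
  Ry@0 = +1309.5385 N
  Ry@4 = +744.2815 N

-2093.542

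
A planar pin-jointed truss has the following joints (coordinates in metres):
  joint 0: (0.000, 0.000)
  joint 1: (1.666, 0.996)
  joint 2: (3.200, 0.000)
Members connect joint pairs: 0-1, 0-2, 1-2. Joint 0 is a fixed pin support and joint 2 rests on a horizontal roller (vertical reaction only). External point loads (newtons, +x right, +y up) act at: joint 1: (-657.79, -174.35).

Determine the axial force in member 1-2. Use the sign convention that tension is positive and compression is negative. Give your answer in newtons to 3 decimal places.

N=3 nodes, M=3 members, R=3 reactions → 2N=6, M+R=6
member 0 (0-1): L=1.9410, (cx,cy)=(0.8583,0.5131)
member 1 (0-2): L=3.2000, (cx,cy)=(1.0000,0.0000)
member 2 (1-2): L=1.8290, (cx,cy)=(0.8387,-0.5446)
solve A·x = −loads:
  F[0-1] = -561.8759 N (compression)
  F[0-2] = -175.5262 N (compression)
  F[1-2] = +209.2791 N (tension)
  Rx@0 = +657.7900 N
  Ry@0 = +288.3162 N
  Ry@2 = -113.9662 N

209.279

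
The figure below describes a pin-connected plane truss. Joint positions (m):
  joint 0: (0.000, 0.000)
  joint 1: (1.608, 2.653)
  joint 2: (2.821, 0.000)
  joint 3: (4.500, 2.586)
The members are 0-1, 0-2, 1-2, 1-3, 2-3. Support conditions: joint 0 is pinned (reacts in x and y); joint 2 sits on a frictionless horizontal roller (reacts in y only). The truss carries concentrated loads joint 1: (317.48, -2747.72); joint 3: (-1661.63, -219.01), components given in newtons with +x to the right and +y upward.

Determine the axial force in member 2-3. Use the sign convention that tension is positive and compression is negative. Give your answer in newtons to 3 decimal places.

N=4 nodes, M=5 members, R=3 reactions → 2N=8, M+R=8
member 0 (0-1): L=3.1023, (cx,cy)=(0.5183,0.8552)
member 1 (0-2): L=2.8210, (cx,cy)=(1.0000,0.0000)
member 2 (1-2): L=2.9172, (cx,cy)=(0.4158,-0.9094)
member 3 (1-3): L=2.8928, (cx,cy)=(0.9997,-0.0232)
member 4 (2-3): L=3.0833, (cx,cy)=(0.5446,0.8387)
solve A·x = −loads:
  F[0-1] = -2661.1658 N (compression)
  F[0-2] = +35.2128 N (tension)
  F[1-2] = -480.8004 N (compression)
  F[1-3] = -1497.3198 N (compression)
  F[2-3] = -302.4706 N (compression)
  Rx@0 = +1344.1500 N
  Ry@0 = +2275.7771 N
  Ry@2 = +690.9529 N

-302.471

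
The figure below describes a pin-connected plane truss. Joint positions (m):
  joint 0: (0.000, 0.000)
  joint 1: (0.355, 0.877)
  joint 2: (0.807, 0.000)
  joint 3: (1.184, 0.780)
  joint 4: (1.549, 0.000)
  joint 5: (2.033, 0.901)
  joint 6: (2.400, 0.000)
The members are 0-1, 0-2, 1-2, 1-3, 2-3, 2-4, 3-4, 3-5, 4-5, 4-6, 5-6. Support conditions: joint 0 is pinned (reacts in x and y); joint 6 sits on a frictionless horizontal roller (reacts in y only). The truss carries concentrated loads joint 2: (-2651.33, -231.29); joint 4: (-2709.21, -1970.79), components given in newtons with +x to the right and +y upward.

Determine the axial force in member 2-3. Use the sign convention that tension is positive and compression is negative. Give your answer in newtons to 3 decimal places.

N=7 nodes, M=11 members, R=3 reactions → 2N=14, M+R=14
member 0 (0-1): L=0.9461, (cx,cy)=(0.3752,0.9269)
member 1 (0-2): L=0.8070, (cx,cy)=(1.0000,0.0000)
member 2 (1-2): L=0.9866, (cx,cy)=(0.4581,-0.8889)
member 3 (1-3): L=0.8347, (cx,cy)=(0.9932,-0.1162)
member 4 (2-3): L=0.8663, (cx,cy)=(0.4352,0.9003)
member 5 (2-4): L=0.7420, (cx,cy)=(1.0000,0.0000)
member 6 (3-4): L=0.8612, (cx,cy)=(0.4238,-0.9057)
member 7 (3-5): L=0.8576, (cx,cy)=(0.9900,0.1411)
member 8 (4-5): L=1.0228, (cx,cy)=(0.4732,0.8809)
member 9 (4-6): L=0.8510, (cx,cy)=(1.0000,0.0000)
member 10 (5-6): L=0.9729, (cx,cy)=(0.3772,-0.9261)
solve A·x = −loads:
  F[0-1] = -919.5091 N (compression)
  F[0-2] = -5015.5269 N (compression)
  F[1-2] = +1068.7374 N (tension)
  F[1-3] = -840.3240 N (compression)
  F[2-3] = -798.2425 N (compression)
  F[2-4] = -1527.2099 N (compression)
  F[3-4] = +468.4384 N (tension)
  F[3-5] = -1394.4928 N (compression)
  F[4-5] = +1755.5168 N (tension)
  F[4-6] = +549.7880 N (tension)
  F[5-6] = -1457.4283 N (compression)
  Rx@0 = +5360.5400 N
  Ry@0 = +852.3280 N
  Ry@6 = +1349.7520 N

-798.242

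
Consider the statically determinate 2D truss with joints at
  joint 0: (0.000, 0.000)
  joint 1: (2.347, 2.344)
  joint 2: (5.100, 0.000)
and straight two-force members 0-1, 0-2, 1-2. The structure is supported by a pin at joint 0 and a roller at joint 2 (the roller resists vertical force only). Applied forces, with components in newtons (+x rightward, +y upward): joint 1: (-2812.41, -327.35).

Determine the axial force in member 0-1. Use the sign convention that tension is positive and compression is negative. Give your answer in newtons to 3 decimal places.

N=3 nodes, M=3 members, R=3 reactions → 2N=6, M+R=6
member 0 (0-1): L=3.3170, (cx,cy)=(0.7076,0.7067)
member 1 (0-2): L=5.1000, (cx,cy)=(1.0000,0.0000)
member 2 (1-2): L=3.6157, (cx,cy)=(0.7614,-0.6483)
solve A·x = −loads:
  F[0-1] = -2079.2490 N (compression)
  F[0-2] = -1341.2190 N (compression)
  F[1-2] = +1761.5170 N (tension)
  Rx@0 = +2812.4100 N
  Ry@0 = +1469.3105 N
  Ry@2 = -1141.9605 N

-2079.249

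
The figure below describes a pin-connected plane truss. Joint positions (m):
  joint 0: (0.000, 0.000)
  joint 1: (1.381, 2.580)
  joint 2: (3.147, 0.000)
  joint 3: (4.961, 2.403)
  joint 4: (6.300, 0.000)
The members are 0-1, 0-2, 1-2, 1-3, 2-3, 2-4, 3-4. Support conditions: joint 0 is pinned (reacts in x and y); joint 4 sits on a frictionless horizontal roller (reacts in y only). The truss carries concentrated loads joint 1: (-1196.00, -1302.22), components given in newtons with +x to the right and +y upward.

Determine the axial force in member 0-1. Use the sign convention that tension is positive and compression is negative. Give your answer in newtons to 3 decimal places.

N=5 nodes, M=7 members, R=3 reactions → 2N=10, M+R=10
member 0 (0-1): L=2.9264, (cx,cy)=(0.4719,0.8816)
member 1 (0-2): L=3.1470, (cx,cy)=(1.0000,0.0000)
member 2 (1-2): L=3.1265, (cx,cy)=(0.5648,-0.8252)
member 3 (1-3): L=3.5844, (cx,cy)=(0.9988,-0.0494)
member 4 (2-3): L=3.0108, (cx,cy)=(0.6025,0.7981)
member 5 (2-4): L=3.1530, (cx,cy)=(1.0000,0.0000)
member 6 (3-4): L=2.7509, (cx,cy)=(0.4868,-0.8735)
solve A·x = −loads:
  F[0-1] = -1708.8056 N (compression)
  F[0-2] = -389.5840 N (compression)
  F[1-2] = +232.1345 N (tension)
  F[1-3] = +258.7798 N (tension)
  F[2-3] = -240.0091 N (compression)
  F[2-4] = -113.8599 N (compression)
  F[3-4] = +233.9169 N (tension)
  Rx@0 = +1196.0000 N
  Ry@0 = +1506.5556 N
  Ry@4 = -204.3356 N

-1708.806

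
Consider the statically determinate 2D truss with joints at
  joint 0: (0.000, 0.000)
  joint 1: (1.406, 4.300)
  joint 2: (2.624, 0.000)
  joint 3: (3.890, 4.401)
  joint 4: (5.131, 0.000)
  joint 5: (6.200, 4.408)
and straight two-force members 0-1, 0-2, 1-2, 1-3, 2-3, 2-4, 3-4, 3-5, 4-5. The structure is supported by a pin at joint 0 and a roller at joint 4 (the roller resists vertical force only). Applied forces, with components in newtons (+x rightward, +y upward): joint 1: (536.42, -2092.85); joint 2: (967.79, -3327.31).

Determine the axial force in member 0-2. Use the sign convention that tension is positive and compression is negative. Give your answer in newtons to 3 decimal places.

2385.590

N=6 nodes, M=9 members, R=3 reactions → 2N=12, M+R=12
member 0 (0-1): L=4.5240, (cx,cy)=(0.3108,0.9505)
member 1 (0-2): L=2.6240, (cx,cy)=(1.0000,0.0000)
member 2 (1-2): L=4.4692, (cx,cy)=(0.2725,-0.9621)
member 3 (1-3): L=2.4861, (cx,cy)=(0.9992,0.0406)
member 4 (2-3): L=4.5795, (cx,cy)=(0.2765,0.9610)
member 5 (2-4): L=2.5070, (cx,cy)=(1.0000,0.0000)
member 6 (3-4): L=4.5726, (cx,cy)=(0.2714,-0.9625)
member 7 (3-5): L=2.3100, (cx,cy)=(1.0000,0.0030)
member 8 (4-5): L=4.5358, (cx,cy)=(0.2357,0.9718)
solve A·x = −loads:
  F[0-1] = -2835.9790 N (compression)
  F[0-2] = +2385.5896 N (tension)
  F[1-2] = +560.0376 N (tension)
  F[1-3] = -1571.7262 N (compression)
  F[2-3] = +2901.5512 N (tension)
  F[2-4] = +768.2915 N (tension)
  F[3-4] = -2830.8682 N (compression)
  F[3-5] = +0.0000 N (tension)
  F[4-5] = -0.0000 N (compression)
  Rx@0 = -1504.2100 N
  Ry@0 = +2695.5421 N
  Ry@4 = +2724.6179 N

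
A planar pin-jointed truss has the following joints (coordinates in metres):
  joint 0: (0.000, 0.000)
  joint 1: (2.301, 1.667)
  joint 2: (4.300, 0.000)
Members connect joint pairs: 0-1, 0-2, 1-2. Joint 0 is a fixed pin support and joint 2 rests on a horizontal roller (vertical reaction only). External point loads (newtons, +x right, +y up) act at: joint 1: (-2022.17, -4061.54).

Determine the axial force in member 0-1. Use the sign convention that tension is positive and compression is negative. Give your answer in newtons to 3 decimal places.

-4554.553

N=3 nodes, M=3 members, R=3 reactions → 2N=6, M+R=6
member 0 (0-1): L=2.8414, (cx,cy)=(0.8098,0.5867)
member 1 (0-2): L=4.3000, (cx,cy)=(1.0000,0.0000)
member 2 (1-2): L=2.6029, (cx,cy)=(0.7680,-0.6404)
solve A·x = −loads:
  F[0-1] = -4554.5525 N (compression)
  F[0-2] = +1666.1762 N (tension)
  F[1-2] = -2169.4980 N (compression)
  Rx@0 = +2022.1700 N
  Ry@0 = +2672.0874 N
  Ry@2 = +1389.4526 N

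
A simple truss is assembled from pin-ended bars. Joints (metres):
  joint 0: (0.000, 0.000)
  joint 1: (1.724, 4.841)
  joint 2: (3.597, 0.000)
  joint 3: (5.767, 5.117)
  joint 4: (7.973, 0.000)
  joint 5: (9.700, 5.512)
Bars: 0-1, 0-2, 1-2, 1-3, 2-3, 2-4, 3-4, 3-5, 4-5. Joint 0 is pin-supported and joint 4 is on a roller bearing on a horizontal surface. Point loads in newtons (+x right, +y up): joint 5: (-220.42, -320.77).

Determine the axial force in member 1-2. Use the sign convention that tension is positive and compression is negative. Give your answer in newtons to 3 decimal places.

N=6 nodes, M=9 members, R=3 reactions → 2N=12, M+R=12
member 0 (0-1): L=5.1388, (cx,cy)=(0.3355,0.9420)
member 1 (0-2): L=3.5970, (cx,cy)=(1.0000,0.0000)
member 2 (1-2): L=5.1907, (cx,cy)=(0.3608,-0.9326)
member 3 (1-3): L=4.0524, (cx,cy)=(0.9977,0.0681)
member 4 (2-3): L=5.5581, (cx,cy)=(0.3904,0.9206)
member 5 (2-4): L=4.3760, (cx,cy)=(1.0000,0.0000)
member 6 (3-4): L=5.5723, (cx,cy)=(0.3959,-0.9183)
member 7 (3-5): L=3.9528, (cx,cy)=(0.9950,0.0999)
member 8 (4-5): L=5.7762, (cx,cy)=(0.2990,0.9543)
solve A·x = −loads:
  F[0-1] = -88.0031 N (compression)
  F[0-2] = -190.8962 N (compression)
  F[1-2] = +84.4988 N (tension)
  F[1-3] = -60.1538 N (compression)
  F[2-3] = -85.5995 N (compression)
  F[2-4] = -126.9861 N (compression)
  F[3-4] = +76.7377 N (tension)
  F[3-5] = -124.4364 N (compression)
  F[4-5] = -323.1151 N (compression)
  Rx@0 = +220.4200 N
  Ry@0 = +82.9030 N
  Ry@4 = +237.8670 N

84.499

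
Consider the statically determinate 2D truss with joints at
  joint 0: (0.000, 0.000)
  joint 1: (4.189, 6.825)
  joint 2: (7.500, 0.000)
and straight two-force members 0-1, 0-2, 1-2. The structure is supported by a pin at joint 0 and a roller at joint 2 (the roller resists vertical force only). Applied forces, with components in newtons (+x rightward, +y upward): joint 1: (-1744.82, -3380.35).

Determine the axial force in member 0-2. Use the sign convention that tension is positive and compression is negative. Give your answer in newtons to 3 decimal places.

N=3 nodes, M=3 members, R=3 reactions → 2N=6, M+R=6
member 0 (0-1): L=8.0080, (cx,cy)=(0.5231,0.8523)
member 1 (0-2): L=7.5000, (cx,cy)=(1.0000,0.0000)
member 2 (1-2): L=7.5857, (cx,cy)=(0.4365,-0.8997)
solve A·x = −loads:
  F[0-1] = -3613.9897 N (compression)
  F[0-2] = +145.6607 N (tension)
  F[1-2] = -333.7189 N (compression)
  Rx@0 = +1744.8200 N
  Ry@0 = +3080.0980 N
  Ry@2 = +300.2520 N

145.661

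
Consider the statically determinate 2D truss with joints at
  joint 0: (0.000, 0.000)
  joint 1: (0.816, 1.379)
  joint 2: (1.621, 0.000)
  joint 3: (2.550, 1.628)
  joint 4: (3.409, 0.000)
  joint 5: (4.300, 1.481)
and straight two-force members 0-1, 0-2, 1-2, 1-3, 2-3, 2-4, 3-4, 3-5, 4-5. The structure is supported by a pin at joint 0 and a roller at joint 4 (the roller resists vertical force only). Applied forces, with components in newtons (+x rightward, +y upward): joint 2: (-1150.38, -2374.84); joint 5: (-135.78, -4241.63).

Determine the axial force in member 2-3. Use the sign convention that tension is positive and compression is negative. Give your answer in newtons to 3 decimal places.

2543.818

N=6 nodes, M=9 members, R=3 reactions → 2N=12, M+R=12
member 0 (0-1): L=1.6023, (cx,cy)=(0.5093,0.8606)
member 1 (0-2): L=1.6210, (cx,cy)=(1.0000,0.0000)
member 2 (1-2): L=1.5968, (cx,cy)=(0.5041,-0.8636)
member 3 (1-3): L=1.7518, (cx,cy)=(0.9898,0.1421)
member 4 (2-3): L=1.8744, (cx,cy)=(0.4956,0.8685)
member 5 (2-4): L=1.7880, (cx,cy)=(1.0000,0.0000)
member 6 (3-4): L=1.8407, (cx,cy)=(0.4667,-0.8844)
member 7 (3-5): L=1.7562, (cx,cy)=(0.9965,-0.0837)
member 8 (4-5): L=1.7284, (cx,cy)=(0.5155,0.8569)
solve A·x = −loads:
  F[0-1] = -227.6920 N (compression)
  F[0-2] = -1170.2067 N (compression)
  F[1-2] = +191.5619 N (tension)
  F[1-3] = -214.7080 N (compression)
  F[2-3] = +2543.8175 N (tension)
  F[2-4] = -1184.0234 N (compression)
  F[3-4] = -2682.0206 N (compression)
  F[3-5] = +2307.9459 N (tension)
  F[4-5] = -4724.6339 N (compression)
  Rx@0 = +1286.1600 N
  Ry@0 = +195.9553 N
  Ry@4 = +6420.5147 N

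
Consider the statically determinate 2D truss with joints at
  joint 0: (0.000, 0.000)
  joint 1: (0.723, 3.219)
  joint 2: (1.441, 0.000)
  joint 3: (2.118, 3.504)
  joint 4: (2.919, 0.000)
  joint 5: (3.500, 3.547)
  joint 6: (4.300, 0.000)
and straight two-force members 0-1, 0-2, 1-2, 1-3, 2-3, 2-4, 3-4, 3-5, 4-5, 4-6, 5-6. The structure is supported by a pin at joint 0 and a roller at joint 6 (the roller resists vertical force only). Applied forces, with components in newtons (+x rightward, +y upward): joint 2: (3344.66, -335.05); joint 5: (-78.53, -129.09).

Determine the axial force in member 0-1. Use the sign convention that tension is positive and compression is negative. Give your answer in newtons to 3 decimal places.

-319.326

N=7 nodes, M=11 members, R=3 reactions → 2N=14, M+R=14
member 0 (0-1): L=3.2992, (cx,cy)=(0.2191,0.9757)
member 1 (0-2): L=1.4410, (cx,cy)=(1.0000,0.0000)
member 2 (1-2): L=3.2981, (cx,cy)=(0.2177,-0.9760)
member 3 (1-3): L=1.4238, (cx,cy)=(0.9798,0.2002)
member 4 (2-3): L=3.5688, (cx,cy)=(0.1897,0.9818)
member 5 (2-4): L=1.4780, (cx,cy)=(1.0000,0.0000)
member 6 (3-4): L=3.5944, (cx,cy)=(0.2228,-0.9749)
member 7 (3-5): L=1.3827, (cx,cy)=(0.9995,0.0311)
member 8 (4-5): L=3.5943, (cx,cy)=(0.1616,0.9868)
member 9 (4-6): L=1.3810, (cx,cy)=(1.0000,0.0000)
member 10 (5-6): L=3.6361, (cx,cy)=(0.2200,-0.9755)
solve A·x = −loads:
  F[0-1] = -319.3262 N (compression)
  F[0-2] = +3336.1085 N (tension)
  F[1-2] = +291.2982 N (tension)
  F[1-3] = -136.1498 N (compression)
  F[2-3] = +51.6768 N (tension)
  F[2-4] = +45.0613 N (tension)
  F[3-4] = -27.8383 N (compression)
  F[3-5] = -117.4444 N (compression)
  F[4-5] = +27.4999 N (tension)
  F[4-6] = +34.4124 N (tension)
  F[5-6] = -156.4084 N (compression)
  Rx@0 = -3266.1300 N
  Ry@0 = +311.5642 N
  Ry@6 = +152.5758 N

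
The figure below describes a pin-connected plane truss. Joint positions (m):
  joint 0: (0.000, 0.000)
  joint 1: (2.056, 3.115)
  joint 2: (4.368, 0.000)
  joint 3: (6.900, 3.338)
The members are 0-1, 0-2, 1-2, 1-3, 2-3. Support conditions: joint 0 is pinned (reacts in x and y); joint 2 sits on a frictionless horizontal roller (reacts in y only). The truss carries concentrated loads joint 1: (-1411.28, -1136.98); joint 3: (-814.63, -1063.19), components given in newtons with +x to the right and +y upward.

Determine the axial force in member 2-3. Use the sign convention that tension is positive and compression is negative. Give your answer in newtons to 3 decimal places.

N=4 nodes, M=5 members, R=3 reactions → 2N=8, M+R=8
member 0 (0-1): L=3.7323, (cx,cy)=(0.5509,0.8346)
member 1 (0-2): L=4.3680, (cx,cy)=(1.0000,0.0000)
member 2 (1-2): L=3.8792, (cx,cy)=(0.5960,-0.8030)
member 3 (1-3): L=4.8491, (cx,cy)=(0.9989,0.0460)
member 4 (2-3): L=4.1897, (cx,cy)=(0.6043,0.7967)
solve A·x = −loads:
  F[0-1] = -1934.4490 N (compression)
  F[0-2] = -1160.2977 N (compression)
  F[1-2] = +594.1742 N (tension)
  F[1-3] = -8.4641 N (compression)
  F[2-3] = -1333.9652 N (compression)
  Rx@0 = +2225.9100 N
  Ry@0 = +1614.4855 N
  Ry@2 = +585.6845 N

-1333.965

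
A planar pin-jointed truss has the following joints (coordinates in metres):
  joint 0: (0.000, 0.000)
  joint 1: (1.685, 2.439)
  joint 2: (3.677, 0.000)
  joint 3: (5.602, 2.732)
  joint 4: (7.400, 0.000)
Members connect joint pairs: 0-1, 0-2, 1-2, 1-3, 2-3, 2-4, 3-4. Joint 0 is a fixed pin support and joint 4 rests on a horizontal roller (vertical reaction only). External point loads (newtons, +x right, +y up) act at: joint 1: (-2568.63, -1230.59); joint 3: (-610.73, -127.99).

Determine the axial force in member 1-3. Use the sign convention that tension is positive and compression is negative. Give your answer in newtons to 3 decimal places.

N=5 nodes, M=7 members, R=3 reactions → 2N=10, M+R=10
member 0 (0-1): L=2.9644, (cx,cy)=(0.5684,0.8228)
member 1 (0-2): L=3.6770, (cx,cy)=(1.0000,0.0000)
member 2 (1-2): L=3.1491, (cx,cy)=(0.6326,-0.7745)
member 3 (1-3): L=3.9279, (cx,cy)=(0.9972,0.0746)
member 4 (2-3): L=3.3421, (cx,cy)=(0.5760,0.8175)
member 5 (2-4): L=3.7230, (cx,cy)=(1.0000,0.0000)
member 6 (3-4): L=3.2706, (cx,cy)=(0.5498,-0.8353)
solve A·x = −loads:
  F[0-1] = -2495.9707 N (compression)
  F[0-2] = -1760.6433 N (compression)
  F[1-2] = +1106.0578 N (tension)
  F[1-3] = +451.5198 N (tension)
  F[2-3] = -1047.9471 N (compression)
  F[2-4] = -457.3850 N (compression)
  F[3-4] = +831.9853 N (tension)
  Rx@0 = +3179.3600 N
  Ry@0 = +2053.5609 N
  Ry@4 = -694.9809 N

451.520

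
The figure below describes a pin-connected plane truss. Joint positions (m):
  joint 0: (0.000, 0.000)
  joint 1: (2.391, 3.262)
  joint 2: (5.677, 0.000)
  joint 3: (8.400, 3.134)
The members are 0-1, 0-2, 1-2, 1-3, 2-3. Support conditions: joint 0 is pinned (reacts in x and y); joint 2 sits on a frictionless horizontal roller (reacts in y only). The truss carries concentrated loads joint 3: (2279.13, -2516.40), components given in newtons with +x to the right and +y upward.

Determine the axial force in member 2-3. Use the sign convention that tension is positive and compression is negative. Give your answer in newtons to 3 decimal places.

-3209.833

N=4 nodes, M=5 members, R=3 reactions → 2N=8, M+R=8
member 0 (0-1): L=4.0444, (cx,cy)=(0.5912,0.8065)
member 1 (0-2): L=5.6770, (cx,cy)=(1.0000,0.0000)
member 2 (1-2): L=4.6302, (cx,cy)=(0.7097,-0.7045)
member 3 (1-3): L=6.0104, (cx,cy)=(0.9998,-0.0213)
member 4 (2-3): L=4.1517, (cx,cy)=(0.6559,0.7549)
solve A·x = −loads:
  F[0-1] = +3056.5205 N (tension)
  F[0-2] = +472.1718 N (tension)
  F[1-2] = -3631.7354 N (compression)
  F[1-3] = +4385.3726 N (tension)
  F[2-3] = -3209.8334 N (compression)
  Rx@0 = -2279.1300 N
  Ry@0 = -2465.2018 N
  Ry@2 = +4981.6018 N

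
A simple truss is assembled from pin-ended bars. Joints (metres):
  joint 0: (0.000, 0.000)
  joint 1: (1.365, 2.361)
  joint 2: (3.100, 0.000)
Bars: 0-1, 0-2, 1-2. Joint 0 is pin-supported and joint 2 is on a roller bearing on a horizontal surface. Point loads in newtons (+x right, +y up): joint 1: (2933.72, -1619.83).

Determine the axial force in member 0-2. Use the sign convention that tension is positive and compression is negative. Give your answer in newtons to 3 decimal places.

2166.073

N=3 nodes, M=3 members, R=3 reactions → 2N=6, M+R=6
member 0 (0-1): L=2.7272, (cx,cy)=(0.5005,0.8657)
member 1 (0-2): L=3.1000, (cx,cy)=(1.0000,0.0000)
member 2 (1-2): L=2.9299, (cx,cy)=(0.5922,-0.8058)
solve A·x = −loads:
  F[0-1] = +1533.7123 N (tension)
  F[0-2] = +2166.0727 N (tension)
  F[1-2] = -3657.9033 N (compression)
  Rx@0 = -2933.7200 N
  Ry@0 = -1327.7767 N
  Ry@2 = +2947.6067 N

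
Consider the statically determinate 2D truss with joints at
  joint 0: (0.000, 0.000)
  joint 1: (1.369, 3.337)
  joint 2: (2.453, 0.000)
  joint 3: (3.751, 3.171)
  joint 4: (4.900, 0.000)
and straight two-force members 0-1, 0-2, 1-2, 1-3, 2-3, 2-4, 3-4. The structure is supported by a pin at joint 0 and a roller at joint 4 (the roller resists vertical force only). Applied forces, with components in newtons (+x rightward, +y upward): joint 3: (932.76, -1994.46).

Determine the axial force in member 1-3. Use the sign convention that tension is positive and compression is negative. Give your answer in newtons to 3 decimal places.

102.497

N=5 nodes, M=7 members, R=3 reactions → 2N=10, M+R=10
member 0 (0-1): L=3.6069, (cx,cy)=(0.3796,0.9252)
member 1 (0-2): L=2.4530, (cx,cy)=(1.0000,0.0000)
member 2 (1-2): L=3.5087, (cx,cy)=(0.3090,-0.9511)
member 3 (1-3): L=2.3878, (cx,cy)=(0.9976,-0.0695)
member 4 (2-3): L=3.4264, (cx,cy)=(0.3788,0.9255)
member 5 (2-4): L=2.4470, (cx,cy)=(1.0000,0.0000)
member 6 (3-4): L=3.3727, (cx,cy)=(0.3407,-0.9402)
solve A·x = −loads:
  F[0-1] = +146.9441 N (tension)
  F[0-2] = +876.9873 N (tension)
  F[1-2] = -150.4336 N (compression)
  F[1-3] = +102.4973 N (tension)
  F[2-3] = +154.5965 N (tension)
  F[2-4] = +771.9455 N (tension)
  F[3-4] = -2265.9524 N (compression)
  Rx@0 = -932.7600 N
  Ry@0 = -135.9485 N
  Ry@4 = +2130.4085 N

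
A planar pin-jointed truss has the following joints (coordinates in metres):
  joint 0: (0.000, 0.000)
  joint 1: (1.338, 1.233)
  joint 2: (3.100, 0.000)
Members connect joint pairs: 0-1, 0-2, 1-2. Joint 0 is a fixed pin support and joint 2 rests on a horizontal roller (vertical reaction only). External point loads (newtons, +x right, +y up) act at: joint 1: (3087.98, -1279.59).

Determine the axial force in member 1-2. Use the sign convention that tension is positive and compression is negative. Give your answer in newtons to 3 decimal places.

N=3 nodes, M=3 members, R=3 reactions → 2N=6, M+R=6
member 0 (0-1): L=1.8195, (cx,cy)=(0.7354,0.6777)
member 1 (0-2): L=3.1000, (cx,cy)=(1.0000,0.0000)
member 2 (1-2): L=2.1506, (cx,cy)=(0.8193,-0.5733)
solve A·x = −loads:
  F[0-1] = +739.1820 N (tension)
  F[0-2] = +2544.4062 N (tension)
  F[1-2] = -3105.5123 N (compression)
  Rx@0 = -3087.9800 N
  Ry@0 = -500.9167 N
  Ry@2 = +1780.5067 N

-3105.512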